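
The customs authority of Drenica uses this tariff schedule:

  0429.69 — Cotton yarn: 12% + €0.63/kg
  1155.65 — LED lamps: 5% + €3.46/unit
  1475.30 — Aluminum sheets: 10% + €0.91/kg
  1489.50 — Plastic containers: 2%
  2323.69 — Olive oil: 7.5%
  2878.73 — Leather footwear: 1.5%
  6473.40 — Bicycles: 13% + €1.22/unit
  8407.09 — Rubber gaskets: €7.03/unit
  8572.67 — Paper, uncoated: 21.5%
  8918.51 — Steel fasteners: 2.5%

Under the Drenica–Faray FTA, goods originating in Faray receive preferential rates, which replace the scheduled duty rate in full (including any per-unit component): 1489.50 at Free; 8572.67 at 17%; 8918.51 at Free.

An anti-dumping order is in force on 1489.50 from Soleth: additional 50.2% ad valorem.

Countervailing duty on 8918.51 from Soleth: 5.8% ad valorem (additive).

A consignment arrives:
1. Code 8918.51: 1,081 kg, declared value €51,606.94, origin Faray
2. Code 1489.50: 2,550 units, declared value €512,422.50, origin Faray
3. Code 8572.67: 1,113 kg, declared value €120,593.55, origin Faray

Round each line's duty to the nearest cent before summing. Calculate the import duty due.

€20,500.90

Line 1 (8918.51, Faray, 1,081 kg, €51,606.94):
Base rate for 8918.51 is 2.5%.
Origin Faray qualifies under the Drenica–Faray agreement and 8918.51 is covered: preferential rate Free applies instead.
The additional-duty order on 8918.51 targets Soleth, not Faray; it does not apply.
Duty = €51,606.94 × 0% = €0.00.
Line 2 (1489.50, Faray, 2,550 units, €512,422.50):
Base rate for 1489.50 is 2%.
Origin Faray qualifies under the Drenica–Faray agreement and 1489.50 is covered: preferential rate Free applies instead.
The additional-duty order on 1489.50 targets Soleth, not Faray; it does not apply.
Duty = €512,422.50 × 0% = €0.00.
Line 3 (8572.67, Faray, 1,113 kg, €120,593.55):
Base rate for 8572.67 is 21.5%.
Origin Faray qualifies under the Drenica–Faray agreement and 8572.67 is covered: preferential rate 17% applies instead.
Duty = €120,593.55 × 17% = €20,500.90.
Total = €0.00 + €0.00 + €20,500.90 = €20,500.90.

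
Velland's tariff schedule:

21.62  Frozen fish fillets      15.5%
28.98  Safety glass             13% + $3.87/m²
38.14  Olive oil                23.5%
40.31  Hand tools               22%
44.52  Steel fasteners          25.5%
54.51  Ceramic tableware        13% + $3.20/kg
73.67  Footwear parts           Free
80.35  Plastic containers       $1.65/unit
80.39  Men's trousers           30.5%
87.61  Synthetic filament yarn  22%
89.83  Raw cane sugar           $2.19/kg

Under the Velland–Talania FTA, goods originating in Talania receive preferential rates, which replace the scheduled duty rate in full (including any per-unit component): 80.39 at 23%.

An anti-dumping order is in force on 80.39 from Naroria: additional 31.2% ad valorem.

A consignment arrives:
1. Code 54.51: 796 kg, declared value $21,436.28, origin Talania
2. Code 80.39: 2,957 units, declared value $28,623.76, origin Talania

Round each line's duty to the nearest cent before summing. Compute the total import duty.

Line 1 (54.51, Talania, 796 kg, $21,436.28):
Base rate for 54.51 is 13% + $3.20/kg.
Origin Talania is the FTA partner but 54.51 is not on the preference list; base rate stands.
Duty = $21,436.28 × 13% + 796 × $3.20 = $5,333.92.
Line 2 (80.39, Talania, 2,957 units, $28,623.76):
Base rate for 80.39 is 30.5%.
Origin Talania qualifies under the Velland–Talania agreement and 80.39 is covered: preferential rate 23% applies instead.
The additional-duty order on 80.39 targets Naroria, not Talania; it does not apply.
Duty = $28,623.76 × 23% = $6,583.46.
Total = $5,333.92 + $6,583.46 = $11,917.38.

$11,917.38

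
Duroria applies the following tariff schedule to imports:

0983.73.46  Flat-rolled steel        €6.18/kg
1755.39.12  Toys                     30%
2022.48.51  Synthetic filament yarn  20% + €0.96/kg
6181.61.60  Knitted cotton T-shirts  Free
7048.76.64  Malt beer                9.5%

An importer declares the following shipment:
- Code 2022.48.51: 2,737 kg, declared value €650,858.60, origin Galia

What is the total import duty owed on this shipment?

Line 1 (2022.48.51, Galia, 2,737 kg, €650,858.60):
Base rate for 2022.48.51 is 20% + €0.96/kg.
Duty = €650,858.60 × 20% + 2,737 × €0.96 = €132,799.24.

€132,799.24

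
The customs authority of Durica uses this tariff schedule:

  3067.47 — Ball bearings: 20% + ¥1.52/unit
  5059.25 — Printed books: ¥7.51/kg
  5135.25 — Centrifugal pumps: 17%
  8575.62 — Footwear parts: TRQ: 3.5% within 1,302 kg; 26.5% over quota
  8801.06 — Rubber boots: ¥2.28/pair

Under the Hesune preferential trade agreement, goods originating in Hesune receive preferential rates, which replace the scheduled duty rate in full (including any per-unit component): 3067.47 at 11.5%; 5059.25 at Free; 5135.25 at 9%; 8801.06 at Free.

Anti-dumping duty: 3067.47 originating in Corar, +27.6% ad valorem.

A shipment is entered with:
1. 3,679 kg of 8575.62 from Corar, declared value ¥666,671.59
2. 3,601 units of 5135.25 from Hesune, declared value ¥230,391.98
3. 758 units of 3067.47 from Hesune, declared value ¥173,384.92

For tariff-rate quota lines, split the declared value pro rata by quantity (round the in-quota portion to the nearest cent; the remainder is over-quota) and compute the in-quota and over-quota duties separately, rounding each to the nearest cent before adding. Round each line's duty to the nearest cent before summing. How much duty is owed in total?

¥163,077.38

Line 1 (8575.62, Corar, 3,679 kg, ¥666,671.59):
Code 8575.62 is under a tariff-rate quota (threshold 1,302 kg). In-quota: 1,302 kg at 3.5%; over-quota: 2,377 kg at 26.5%.
Pro-rata value split: in-quota = ¥666,671.59 × 1,302/3,679 = ¥235,935.42; over-quota = ¥666,671.59 − ¥235,935.42 = ¥430,736.17.
In-quota duty = ¥235,935.42 × 3.5% = ¥8,257.74. Over-quota duty = ¥430,736.17 × 26.5% = ¥114,145.09.
Line duty = ¥8,257.74 + ¥114,145.09 = ¥122,402.83.
Line 2 (5135.25, Hesune, 3,601 units, ¥230,391.98):
Base rate for 5135.25 is 17%.
Origin Hesune qualifies under the Durica–Hesune agreement and 5135.25 is covered: preferential rate 9% applies instead.
Duty = ¥230,391.98 × 9% = ¥20,735.28.
Line 3 (3067.47, Hesune, 758 units, ¥173,384.92):
Base rate for 3067.47 is 20% + ¥1.52/unit.
Origin Hesune qualifies under the Durica–Hesune agreement and 3067.47 is covered: preferential rate 11.5% applies instead.
The additional-duty order on 3067.47 targets Corar, not Hesune; it does not apply.
Duty = ¥173,384.92 × 11.5% = ¥19,939.27.
Total = ¥122,402.83 + ¥20,735.28 + ¥19,939.27 = ¥163,077.38.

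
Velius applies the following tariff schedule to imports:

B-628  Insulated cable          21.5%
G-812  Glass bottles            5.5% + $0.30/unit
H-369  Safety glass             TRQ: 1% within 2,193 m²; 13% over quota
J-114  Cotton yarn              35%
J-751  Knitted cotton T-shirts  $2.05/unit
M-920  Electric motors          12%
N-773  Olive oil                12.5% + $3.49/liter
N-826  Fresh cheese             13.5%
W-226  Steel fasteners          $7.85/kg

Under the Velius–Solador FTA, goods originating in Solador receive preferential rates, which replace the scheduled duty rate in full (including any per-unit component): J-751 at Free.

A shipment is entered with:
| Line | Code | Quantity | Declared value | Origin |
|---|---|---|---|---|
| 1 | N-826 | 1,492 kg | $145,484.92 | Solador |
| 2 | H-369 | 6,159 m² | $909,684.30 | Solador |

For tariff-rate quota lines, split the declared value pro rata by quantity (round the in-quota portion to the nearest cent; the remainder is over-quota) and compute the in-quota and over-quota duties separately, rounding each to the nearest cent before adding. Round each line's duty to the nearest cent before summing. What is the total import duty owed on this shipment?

$99,030.69

Line 1 (N-826, Solador, 1,492 kg, $145,484.92):
Base rate for N-826 is 13.5%.
Origin Solador is the FTA partner but N-826 is not on the preference list; base rate stands.
Duty = $145,484.92 × 13.5% = $19,640.46.
Line 2 (H-369, Solador, 6,159 m², $909,684.30):
Code H-369 is under a tariff-rate quota (threshold 2,193 m²). In-quota: 2,193 m² at 1%; over-quota: 3,966 m² at 13%.
Pro-rata value split: in-quota = $909,684.30 × 2,193/6,159 = $323,906.10; over-quota = $909,684.30 − $323,906.10 = $585,778.20.
In-quota duty = $323,906.10 × 1% = $3,239.06. Over-quota duty = $585,778.20 × 13% = $76,151.17.
Line duty = $3,239.06 + $76,151.17 = $79,390.23.
Total = $19,640.46 + $79,390.23 = $99,030.69.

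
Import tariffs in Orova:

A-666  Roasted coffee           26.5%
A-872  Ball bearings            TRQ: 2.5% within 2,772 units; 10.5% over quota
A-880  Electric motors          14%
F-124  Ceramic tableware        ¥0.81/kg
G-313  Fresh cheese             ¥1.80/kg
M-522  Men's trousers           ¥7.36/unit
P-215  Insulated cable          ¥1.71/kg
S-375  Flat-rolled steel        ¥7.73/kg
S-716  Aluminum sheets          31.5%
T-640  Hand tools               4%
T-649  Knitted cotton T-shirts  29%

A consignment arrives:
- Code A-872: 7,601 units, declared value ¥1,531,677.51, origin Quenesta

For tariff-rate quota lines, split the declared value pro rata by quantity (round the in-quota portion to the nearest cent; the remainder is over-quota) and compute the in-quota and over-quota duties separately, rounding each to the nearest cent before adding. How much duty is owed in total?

Line 1 (A-872, Quenesta, 7,601 units, ¥1,531,677.51):
Code A-872 is under a tariff-rate quota (threshold 2,772 units). In-quota: 2,772 units at 2.5%; over-quota: 4,829 units at 10.5%.
Pro-rata value split: in-quota = ¥1,531,677.51 × 2,772/7,601 = ¥558,585.72; over-quota = ¥1,531,677.51 − ¥558,585.72 = ¥973,091.79.
In-quota duty = ¥558,585.72 × 2.5% = ¥13,964.64. Over-quota duty = ¥973,091.79 × 10.5% = ¥102,174.64.
Line duty = ¥13,964.64 + ¥102,174.64 = ¥116,139.28.

¥116,139.28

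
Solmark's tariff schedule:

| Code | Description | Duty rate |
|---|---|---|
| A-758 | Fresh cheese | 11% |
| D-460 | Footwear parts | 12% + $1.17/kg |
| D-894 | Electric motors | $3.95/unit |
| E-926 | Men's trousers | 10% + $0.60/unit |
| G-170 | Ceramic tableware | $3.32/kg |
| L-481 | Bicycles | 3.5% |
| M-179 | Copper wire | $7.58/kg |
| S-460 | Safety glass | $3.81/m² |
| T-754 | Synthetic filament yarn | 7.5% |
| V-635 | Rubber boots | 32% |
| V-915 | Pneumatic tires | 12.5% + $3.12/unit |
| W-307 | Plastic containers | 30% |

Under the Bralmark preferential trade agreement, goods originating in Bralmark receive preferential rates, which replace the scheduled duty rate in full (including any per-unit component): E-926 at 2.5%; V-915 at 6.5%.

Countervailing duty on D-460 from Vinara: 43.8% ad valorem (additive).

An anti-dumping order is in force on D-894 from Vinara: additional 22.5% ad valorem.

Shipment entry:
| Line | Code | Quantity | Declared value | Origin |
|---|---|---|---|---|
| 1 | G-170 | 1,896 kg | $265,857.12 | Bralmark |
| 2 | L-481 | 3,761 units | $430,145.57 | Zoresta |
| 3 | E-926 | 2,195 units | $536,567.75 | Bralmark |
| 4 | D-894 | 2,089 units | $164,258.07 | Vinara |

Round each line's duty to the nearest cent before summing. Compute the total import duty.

$79,973.62

Line 1 (G-170, Bralmark, 1,896 kg, $265,857.12):
Base rate for G-170 is $3.32/kg.
Origin Bralmark is the FTA partner but G-170 is not on the preference list; base rate stands.
Duty = 1,896 × $3.32 = $6,294.72.
Line 2 (L-481, Zoresta, 3,761 units, $430,145.57):
Base rate for L-481 is 3.5%.
Duty = $430,145.57 × 3.5% = $15,055.09.
Line 3 (E-926, Bralmark, 2,195 units, $536,567.75):
Base rate for E-926 is 10% + $0.60/unit.
Origin Bralmark qualifies under the Solmark–Bralmark agreement and E-926 is covered: preferential rate 2.5% applies instead.
Duty = $536,567.75 × 2.5% = $13,414.19.
Line 4 (D-894, Vinara, 2,089 units, $164,258.07):
Base rate for D-894 is $3.95/unit.
Additional duty on D-894 from Vinara: +22.5% ad valorem. Applied ad valorem rate = 22.5%.
Duty = $164,258.07 × 22.5% + 2,089 × $3.95 = $45,209.62.
Total = $6,294.72 + $15,055.09 + $13,414.19 + $45,209.62 = $79,973.62.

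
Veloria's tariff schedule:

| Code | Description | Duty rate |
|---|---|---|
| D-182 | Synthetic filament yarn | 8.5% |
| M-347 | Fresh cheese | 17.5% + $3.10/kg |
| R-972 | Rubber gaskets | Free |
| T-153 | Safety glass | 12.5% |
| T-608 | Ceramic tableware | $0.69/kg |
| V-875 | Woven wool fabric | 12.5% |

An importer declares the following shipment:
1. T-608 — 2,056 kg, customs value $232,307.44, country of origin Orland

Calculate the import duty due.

$1,418.64

Line 1 (T-608, Orland, 2,056 kg, $232,307.44):
Base rate for T-608 is $0.69/kg.
Duty = 2,056 × $0.69 = $1,418.64.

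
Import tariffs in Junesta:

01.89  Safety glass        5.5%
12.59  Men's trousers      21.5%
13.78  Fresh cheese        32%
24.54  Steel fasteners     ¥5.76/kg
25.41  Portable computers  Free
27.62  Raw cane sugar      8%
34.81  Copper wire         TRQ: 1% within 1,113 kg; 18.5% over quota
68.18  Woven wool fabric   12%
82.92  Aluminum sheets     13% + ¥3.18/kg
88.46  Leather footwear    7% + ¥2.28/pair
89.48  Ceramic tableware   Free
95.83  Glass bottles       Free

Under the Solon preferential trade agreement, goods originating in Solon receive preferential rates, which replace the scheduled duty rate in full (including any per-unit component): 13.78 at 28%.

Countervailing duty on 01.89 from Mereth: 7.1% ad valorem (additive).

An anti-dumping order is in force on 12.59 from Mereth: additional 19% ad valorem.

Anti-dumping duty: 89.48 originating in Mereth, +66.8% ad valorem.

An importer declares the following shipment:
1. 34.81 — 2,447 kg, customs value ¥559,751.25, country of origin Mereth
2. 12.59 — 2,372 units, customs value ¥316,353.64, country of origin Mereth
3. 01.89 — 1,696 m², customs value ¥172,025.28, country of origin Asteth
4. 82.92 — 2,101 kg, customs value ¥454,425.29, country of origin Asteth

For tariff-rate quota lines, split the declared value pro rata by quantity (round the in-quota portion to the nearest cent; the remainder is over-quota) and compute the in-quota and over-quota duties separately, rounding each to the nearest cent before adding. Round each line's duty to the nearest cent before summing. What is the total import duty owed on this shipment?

¥262,340.28

Line 1 (34.81, Mereth, 2,447 kg, ¥559,751.25):
Code 34.81 is under a tariff-rate quota (threshold 1,113 kg). In-quota: 1,113 kg at 1%; over-quota: 1,334 kg at 18.5%.
Pro-rata value split: in-quota = ¥559,751.25 × 1,113/2,447 = ¥254,598.75; over-quota = ¥559,751.25 − ¥254,598.75 = ¥305,152.50.
In-quota duty = ¥254,598.75 × 1% = ¥2,545.99. Over-quota duty = ¥305,152.50 × 18.5% = ¥56,453.21.
Line duty = ¥2,545.99 + ¥56,453.21 = ¥58,999.20.
Line 2 (12.59, Mereth, 2,372 units, ¥316,353.64):
Base rate for 12.59 is 21.5%.
Additional duty on 12.59 from Mereth: +19%. Applied ad valorem rate: 21.5% + 19% = 40.5%.
Duty = ¥316,353.64 × 40.5% = ¥128,123.22.
Line 3 (01.89, Asteth, 1,696 m², ¥172,025.28):
Base rate for 01.89 is 5.5%.
The additional-duty order on 01.89 targets Mereth, not Asteth; it does not apply.
Duty = ¥172,025.28 × 5.5% = ¥9,461.39.
Line 4 (82.92, Asteth, 2,101 kg, ¥454,425.29):
Base rate for 82.92 is 13% + ¥3.18/kg.
Duty = ¥454,425.29 × 13% + 2,101 × ¥3.18 = ¥65,756.47.
Total = ¥58,999.20 + ¥128,123.22 + ¥9,461.39 + ¥65,756.47 = ¥262,340.28.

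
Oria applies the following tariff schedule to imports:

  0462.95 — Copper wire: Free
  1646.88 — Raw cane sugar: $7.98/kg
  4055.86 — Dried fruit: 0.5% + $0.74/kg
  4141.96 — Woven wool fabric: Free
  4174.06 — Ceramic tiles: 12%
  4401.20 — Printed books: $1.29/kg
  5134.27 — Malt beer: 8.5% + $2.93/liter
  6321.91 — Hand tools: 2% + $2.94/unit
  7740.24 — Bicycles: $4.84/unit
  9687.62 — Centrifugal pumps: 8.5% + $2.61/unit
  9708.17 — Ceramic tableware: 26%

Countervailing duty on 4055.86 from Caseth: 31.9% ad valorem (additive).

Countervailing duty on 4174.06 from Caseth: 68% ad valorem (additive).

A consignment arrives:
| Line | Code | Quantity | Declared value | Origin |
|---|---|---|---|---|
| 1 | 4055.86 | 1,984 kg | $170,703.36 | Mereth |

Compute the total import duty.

Line 1 (4055.86, Mereth, 1,984 kg, $170,703.36):
Base rate for 4055.86 is 0.5% + $0.74/kg.
The additional-duty order on 4055.86 targets Caseth, not Mereth; it does not apply.
Duty = $170,703.36 × 0.5% + 1,984 × $0.74 = $2,321.68.

$2,321.68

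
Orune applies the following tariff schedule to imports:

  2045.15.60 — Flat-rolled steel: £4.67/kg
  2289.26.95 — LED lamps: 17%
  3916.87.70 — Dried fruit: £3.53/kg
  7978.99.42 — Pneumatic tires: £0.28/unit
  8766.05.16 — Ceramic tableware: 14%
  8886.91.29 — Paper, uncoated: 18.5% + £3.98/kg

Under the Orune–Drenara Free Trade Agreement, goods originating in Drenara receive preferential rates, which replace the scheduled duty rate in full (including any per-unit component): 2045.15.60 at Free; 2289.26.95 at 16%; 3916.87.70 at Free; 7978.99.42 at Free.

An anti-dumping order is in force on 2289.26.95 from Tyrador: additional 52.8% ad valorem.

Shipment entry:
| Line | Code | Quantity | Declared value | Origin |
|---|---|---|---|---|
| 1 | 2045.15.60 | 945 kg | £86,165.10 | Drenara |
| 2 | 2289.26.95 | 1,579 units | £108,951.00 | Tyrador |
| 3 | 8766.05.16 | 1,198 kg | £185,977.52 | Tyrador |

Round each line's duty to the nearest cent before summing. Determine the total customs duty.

Line 1 (2045.15.60, Drenara, 945 kg, £86,165.10):
Base rate for 2045.15.60 is £4.67/kg.
Origin Drenara qualifies under the Orune–Drenara agreement and 2045.15.60 is covered: preferential rate Free applies instead.
Duty = £86,165.10 × 0% = £0.00.
Line 2 (2289.26.95, Tyrador, 1,579 units, £108,951.00):
Base rate for 2289.26.95 is 17%.
2289.26.95 has an FTA preferential rate, but origin Tyrador is not Drenara; base rate stands.
Additional duty on 2289.26.95 from Tyrador: +52.8%. Applied ad valorem rate: 17% + 52.8% = 69.8%.
Duty = £108,951.00 × 69.8% = £76,047.80.
Line 3 (8766.05.16, Tyrador, 1,198 kg, £185,977.52):
Base rate for 8766.05.16 is 14%.
Duty = £185,977.52 × 14% = £26,036.85.
Total = £0.00 + £76,047.80 + £26,036.85 = £102,084.65.

£102,084.65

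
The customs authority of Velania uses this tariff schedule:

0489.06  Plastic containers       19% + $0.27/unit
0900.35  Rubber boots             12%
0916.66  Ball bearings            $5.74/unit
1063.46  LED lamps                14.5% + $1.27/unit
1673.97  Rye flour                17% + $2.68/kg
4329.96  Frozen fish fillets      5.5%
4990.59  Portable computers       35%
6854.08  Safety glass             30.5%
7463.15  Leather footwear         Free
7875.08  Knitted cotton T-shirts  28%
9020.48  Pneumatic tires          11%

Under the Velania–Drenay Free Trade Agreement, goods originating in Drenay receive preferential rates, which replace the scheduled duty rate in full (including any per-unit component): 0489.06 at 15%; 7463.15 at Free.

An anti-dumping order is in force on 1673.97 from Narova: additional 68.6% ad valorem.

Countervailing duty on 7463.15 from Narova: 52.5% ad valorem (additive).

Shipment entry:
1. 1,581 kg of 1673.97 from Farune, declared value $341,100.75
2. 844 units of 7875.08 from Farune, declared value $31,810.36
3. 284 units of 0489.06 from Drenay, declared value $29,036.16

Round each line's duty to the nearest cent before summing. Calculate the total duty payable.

Line 1 (1673.97, Farune, 1,581 kg, $341,100.75):
Base rate for 1673.97 is 17% + $2.68/kg.
The additional-duty order on 1673.97 targets Narova, not Farune; it does not apply.
Duty = $341,100.75 × 17% + 1,581 × $2.68 = $62,224.21.
Line 2 (7875.08, Farune, 844 units, $31,810.36):
Base rate for 7875.08 is 28%.
Duty = $31,810.36 × 28% = $8,906.90.
Line 3 (0489.06, Drenay, 284 units, $29,036.16):
Base rate for 0489.06 is 19% + $0.27/unit.
Origin Drenay qualifies under the Velania–Drenay agreement and 0489.06 is covered: preferential rate 15% applies instead.
Duty = $29,036.16 × 15% = $4,355.42.
Total = $62,224.21 + $8,906.90 + $4,355.42 = $75,486.53.

$75,486.53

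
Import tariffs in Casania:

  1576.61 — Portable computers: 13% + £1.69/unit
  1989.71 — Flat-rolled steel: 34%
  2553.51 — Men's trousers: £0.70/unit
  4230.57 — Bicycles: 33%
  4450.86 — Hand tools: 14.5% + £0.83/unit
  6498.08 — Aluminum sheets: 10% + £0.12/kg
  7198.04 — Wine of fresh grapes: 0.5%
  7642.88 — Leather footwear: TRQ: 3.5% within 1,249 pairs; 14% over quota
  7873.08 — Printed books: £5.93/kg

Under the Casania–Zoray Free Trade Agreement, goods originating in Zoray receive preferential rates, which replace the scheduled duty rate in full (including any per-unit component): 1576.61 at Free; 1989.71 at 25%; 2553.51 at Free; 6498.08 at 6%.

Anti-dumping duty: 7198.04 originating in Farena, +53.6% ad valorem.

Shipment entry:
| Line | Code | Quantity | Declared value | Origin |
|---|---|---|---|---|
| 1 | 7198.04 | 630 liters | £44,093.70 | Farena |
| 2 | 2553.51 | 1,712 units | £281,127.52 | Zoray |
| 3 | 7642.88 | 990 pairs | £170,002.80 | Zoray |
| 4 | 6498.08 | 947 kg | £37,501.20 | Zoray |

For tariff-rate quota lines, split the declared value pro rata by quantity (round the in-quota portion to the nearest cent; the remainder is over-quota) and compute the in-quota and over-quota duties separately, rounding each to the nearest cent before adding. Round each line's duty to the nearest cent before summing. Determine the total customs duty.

£32,054.86

Line 1 (7198.04, Farena, 630 liters, £44,093.70):
Base rate for 7198.04 is 0.5%.
Additional duty on 7198.04 from Farena: +53.6%. Applied ad valorem rate: 0.5% + 53.6% = 54.1%.
Duty = £44,093.70 × 54.1% = £23,854.69.
Line 2 (2553.51, Zoray, 1,712 units, £281,127.52):
Base rate for 2553.51 is £0.70/unit.
Origin Zoray qualifies under the Casania–Zoray agreement and 2553.51 is covered: preferential rate Free applies instead.
Duty = £281,127.52 × 0% = £0.00.
Line 3 (7642.88, Zoray, 990 pairs, £170,002.80):
Code 7642.88 is under a tariff-rate quota (threshold 1,249 pairs). Quantity 990 pairs is within the quota, so the in-quota rate 3.5% applies to the full value.
Duty = £170,002.80 × 3.5% = £5,950.10.
Line 4 (6498.08, Zoray, 947 kg, £37,501.20):
Base rate for 6498.08 is 10% + £0.12/kg.
Origin Zoray qualifies under the Casania–Zoray agreement and 6498.08 is covered: preferential rate 6% applies instead.
Duty = £37,501.20 × 6% = £2,250.07.
Total = £23,854.69 + £0.00 + £5,950.10 + £2,250.07 = £32,054.86.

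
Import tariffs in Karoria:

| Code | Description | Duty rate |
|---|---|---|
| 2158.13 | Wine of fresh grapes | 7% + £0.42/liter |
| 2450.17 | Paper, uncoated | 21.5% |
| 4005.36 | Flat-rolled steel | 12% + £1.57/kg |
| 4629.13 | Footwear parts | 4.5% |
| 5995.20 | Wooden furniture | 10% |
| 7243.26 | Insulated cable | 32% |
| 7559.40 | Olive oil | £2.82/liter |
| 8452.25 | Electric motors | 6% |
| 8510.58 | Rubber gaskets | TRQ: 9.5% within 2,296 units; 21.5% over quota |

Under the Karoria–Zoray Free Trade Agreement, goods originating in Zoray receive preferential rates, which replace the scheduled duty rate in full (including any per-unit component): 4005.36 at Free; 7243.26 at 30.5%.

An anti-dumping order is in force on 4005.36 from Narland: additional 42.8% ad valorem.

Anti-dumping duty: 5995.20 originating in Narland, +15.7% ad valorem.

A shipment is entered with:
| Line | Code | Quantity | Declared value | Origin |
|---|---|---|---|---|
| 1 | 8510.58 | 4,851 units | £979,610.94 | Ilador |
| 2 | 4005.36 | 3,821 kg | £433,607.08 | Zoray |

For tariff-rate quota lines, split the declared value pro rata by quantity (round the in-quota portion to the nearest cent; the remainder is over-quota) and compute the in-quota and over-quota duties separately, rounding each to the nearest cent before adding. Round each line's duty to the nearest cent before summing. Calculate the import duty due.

Line 1 (8510.58, Ilador, 4,851 units, £979,610.94):
Code 8510.58 is under a tariff-rate quota (threshold 2,296 units). In-quota: 2,296 units at 9.5%; over-quota: 2,555 units at 21.5%.
Pro-rata value split: in-quota = £979,610.94 × 2,296/4,851 = £463,654.24; over-quota = £979,610.94 − £463,654.24 = £515,956.70.
In-quota duty = £463,654.24 × 9.5% = £44,047.15. Over-quota duty = £515,956.70 × 21.5% = £110,930.69.
Line duty = £44,047.15 + £110,930.69 = £154,977.84.
Line 2 (4005.36, Zoray, 3,821 kg, £433,607.08):
Base rate for 4005.36 is 12% + £1.57/kg.
Origin Zoray qualifies under the Karoria–Zoray agreement and 4005.36 is covered: preferential rate Free applies instead.
The additional-duty order on 4005.36 targets Narland, not Zoray; it does not apply.
Duty = £433,607.08 × 0% = £0.00.
Total = £154,977.84 + £0.00 = £154,977.84.

£154,977.84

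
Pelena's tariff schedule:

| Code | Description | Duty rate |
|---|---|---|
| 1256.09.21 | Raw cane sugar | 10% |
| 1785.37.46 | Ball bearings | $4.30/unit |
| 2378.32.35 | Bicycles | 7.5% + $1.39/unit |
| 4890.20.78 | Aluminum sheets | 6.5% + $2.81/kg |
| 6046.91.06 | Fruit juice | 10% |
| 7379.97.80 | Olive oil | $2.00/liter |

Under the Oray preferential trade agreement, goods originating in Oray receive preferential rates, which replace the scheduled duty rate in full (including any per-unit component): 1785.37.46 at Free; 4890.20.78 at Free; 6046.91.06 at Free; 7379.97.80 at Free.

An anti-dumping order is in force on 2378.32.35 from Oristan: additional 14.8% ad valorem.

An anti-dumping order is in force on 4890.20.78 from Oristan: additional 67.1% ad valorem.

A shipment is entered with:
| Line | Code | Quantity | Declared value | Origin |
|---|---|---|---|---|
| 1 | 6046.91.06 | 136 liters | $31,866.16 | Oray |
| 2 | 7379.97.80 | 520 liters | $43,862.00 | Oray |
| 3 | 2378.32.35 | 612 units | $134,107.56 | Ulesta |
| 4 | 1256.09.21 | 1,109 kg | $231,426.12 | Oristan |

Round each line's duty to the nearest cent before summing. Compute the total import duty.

$34,051.36

Line 1 (6046.91.06, Oray, 136 liters, $31,866.16):
Base rate for 6046.91.06 is 10%.
Origin Oray qualifies under the Pelena–Oray agreement and 6046.91.06 is covered: preferential rate Free applies instead.
Duty = $31,866.16 × 0% = $0.00.
Line 2 (7379.97.80, Oray, 520 liters, $43,862.00):
Base rate for 7379.97.80 is $2.00/liter.
Origin Oray qualifies under the Pelena–Oray agreement and 7379.97.80 is covered: preferential rate Free applies instead.
Duty = $43,862.00 × 0% = $0.00.
Line 3 (2378.32.35, Ulesta, 612 units, $134,107.56):
Base rate for 2378.32.35 is 7.5% + $1.39/unit.
The additional-duty order on 2378.32.35 targets Oristan, not Ulesta; it does not apply.
Duty = $134,107.56 × 7.5% + 612 × $1.39 = $10,908.75.
Line 4 (1256.09.21, Oristan, 1,109 kg, $231,426.12):
Base rate for 1256.09.21 is 10%.
Duty = $231,426.12 × 10% = $23,142.61.
Total = $0.00 + $0.00 + $10,908.75 + $23,142.61 = $34,051.36.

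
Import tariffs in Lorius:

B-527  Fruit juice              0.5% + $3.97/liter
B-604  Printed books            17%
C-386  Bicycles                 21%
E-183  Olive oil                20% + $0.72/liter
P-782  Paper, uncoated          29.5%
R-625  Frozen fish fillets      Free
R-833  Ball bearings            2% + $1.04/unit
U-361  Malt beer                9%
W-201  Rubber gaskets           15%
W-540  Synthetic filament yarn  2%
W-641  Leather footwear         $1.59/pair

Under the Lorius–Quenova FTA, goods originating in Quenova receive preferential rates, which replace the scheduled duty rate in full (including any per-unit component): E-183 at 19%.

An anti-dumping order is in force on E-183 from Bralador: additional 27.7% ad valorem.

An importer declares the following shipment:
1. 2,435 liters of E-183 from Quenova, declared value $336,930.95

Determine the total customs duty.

Line 1 (E-183, Quenova, 2,435 liters, $336,930.95):
Base rate for E-183 is 20% + $0.72/liter.
Origin Quenova qualifies under the Lorius–Quenova agreement and E-183 is covered: preferential rate 19% applies instead.
The additional-duty order on E-183 targets Bralador, not Quenova; it does not apply.
Duty = $336,930.95 × 19% = $64,016.88.

$64,016.88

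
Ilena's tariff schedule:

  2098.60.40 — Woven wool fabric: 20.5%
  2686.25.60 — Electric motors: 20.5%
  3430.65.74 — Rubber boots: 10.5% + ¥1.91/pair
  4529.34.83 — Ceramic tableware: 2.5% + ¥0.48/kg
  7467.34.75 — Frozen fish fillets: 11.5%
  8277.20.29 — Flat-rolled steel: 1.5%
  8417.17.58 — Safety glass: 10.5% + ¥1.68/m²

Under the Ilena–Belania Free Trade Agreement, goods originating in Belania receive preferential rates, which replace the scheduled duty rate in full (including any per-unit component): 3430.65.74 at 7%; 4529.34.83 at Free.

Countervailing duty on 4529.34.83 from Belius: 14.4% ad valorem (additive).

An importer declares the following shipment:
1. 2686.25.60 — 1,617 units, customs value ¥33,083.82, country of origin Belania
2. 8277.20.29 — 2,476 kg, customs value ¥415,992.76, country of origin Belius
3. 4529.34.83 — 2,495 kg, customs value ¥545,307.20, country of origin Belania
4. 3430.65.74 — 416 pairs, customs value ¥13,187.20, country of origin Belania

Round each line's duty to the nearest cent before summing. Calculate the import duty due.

Line 1 (2686.25.60, Belania, 1,617 units, ¥33,083.82):
Base rate for 2686.25.60 is 20.5%.
Origin Belania is the FTA partner but 2686.25.60 is not on the preference list; base rate stands.
Duty = ¥33,083.82 × 20.5% = ¥6,782.18.
Line 2 (8277.20.29, Belius, 2,476 kg, ¥415,992.76):
Base rate for 8277.20.29 is 1.5%.
Duty = ¥415,992.76 × 1.5% = ¥6,239.89.
Line 3 (4529.34.83, Belania, 2,495 kg, ¥545,307.20):
Base rate for 4529.34.83 is 2.5% + ¥0.48/kg.
Origin Belania qualifies under the Ilena–Belania agreement and 4529.34.83 is covered: preferential rate Free applies instead.
The additional-duty order on 4529.34.83 targets Belius, not Belania; it does not apply.
Duty = ¥545,307.20 × 0% = ¥0.00.
Line 4 (3430.65.74, Belania, 416 pairs, ¥13,187.20):
Base rate for 3430.65.74 is 10.5% + ¥1.91/pair.
Origin Belania qualifies under the Ilena–Belania agreement and 3430.65.74 is covered: preferential rate 7% applies instead.
Duty = ¥13,187.20 × 7% = ¥923.10.
Total = ¥6,782.18 + ¥6,239.89 + ¥0.00 + ¥923.10 = ¥13,945.17.

¥13,945.17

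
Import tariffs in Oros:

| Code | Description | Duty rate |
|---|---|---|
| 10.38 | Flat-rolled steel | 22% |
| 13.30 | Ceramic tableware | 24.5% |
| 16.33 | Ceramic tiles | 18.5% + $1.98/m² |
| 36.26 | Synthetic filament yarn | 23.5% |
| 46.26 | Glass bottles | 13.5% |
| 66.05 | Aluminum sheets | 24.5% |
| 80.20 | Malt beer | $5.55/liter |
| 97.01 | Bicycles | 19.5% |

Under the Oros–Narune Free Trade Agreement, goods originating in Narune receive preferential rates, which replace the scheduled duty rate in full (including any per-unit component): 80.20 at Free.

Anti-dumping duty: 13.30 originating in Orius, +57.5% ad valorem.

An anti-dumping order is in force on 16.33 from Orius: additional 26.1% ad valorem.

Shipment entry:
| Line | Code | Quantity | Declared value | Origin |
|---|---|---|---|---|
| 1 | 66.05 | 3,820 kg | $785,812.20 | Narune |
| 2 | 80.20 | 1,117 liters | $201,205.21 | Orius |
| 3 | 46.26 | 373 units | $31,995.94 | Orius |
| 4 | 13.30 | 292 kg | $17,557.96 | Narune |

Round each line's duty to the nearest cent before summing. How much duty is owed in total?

$207,344.49

Line 1 (66.05, Narune, 3,820 kg, $785,812.20):
Base rate for 66.05 is 24.5%.
Origin Narune is the FTA partner but 66.05 is not on the preference list; base rate stands.
Duty = $785,812.20 × 24.5% = $192,523.99.
Line 2 (80.20, Orius, 1,117 liters, $201,205.21):
Base rate for 80.20 is $5.55/liter.
80.20 has an FTA preferential rate, but origin Orius is not Narune; base rate stands.
Duty = 1,117 × $5.55 = $6,199.35.
Line 3 (46.26, Orius, 373 units, $31,995.94):
Base rate for 46.26 is 13.5%.
Duty = $31,995.94 × 13.5% = $4,319.45.
Line 4 (13.30, Narune, 292 kg, $17,557.96):
Base rate for 13.30 is 24.5%.
Origin Narune is the FTA partner but 13.30 is not on the preference list; base rate stands.
The additional-duty order on 13.30 targets Orius, not Narune; it does not apply.
Duty = $17,557.96 × 24.5% = $4,301.70.
Total = $192,523.99 + $6,199.35 + $4,319.45 + $4,301.70 = $207,344.49.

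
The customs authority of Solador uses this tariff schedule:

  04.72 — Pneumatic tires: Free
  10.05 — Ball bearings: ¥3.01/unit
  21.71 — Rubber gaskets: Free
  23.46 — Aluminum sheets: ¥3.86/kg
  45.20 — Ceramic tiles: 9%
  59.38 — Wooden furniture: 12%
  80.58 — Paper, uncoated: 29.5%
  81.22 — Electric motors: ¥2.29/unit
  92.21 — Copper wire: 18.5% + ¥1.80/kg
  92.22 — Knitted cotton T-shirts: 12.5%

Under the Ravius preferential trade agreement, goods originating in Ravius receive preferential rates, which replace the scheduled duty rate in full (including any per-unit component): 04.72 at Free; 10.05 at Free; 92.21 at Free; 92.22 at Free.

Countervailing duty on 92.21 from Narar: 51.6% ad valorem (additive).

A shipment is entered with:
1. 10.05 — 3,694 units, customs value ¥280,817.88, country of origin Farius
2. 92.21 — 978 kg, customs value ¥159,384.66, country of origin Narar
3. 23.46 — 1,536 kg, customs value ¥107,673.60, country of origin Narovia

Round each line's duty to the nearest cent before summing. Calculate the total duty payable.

Line 1 (10.05, Farius, 3,694 units, ¥280,817.88):
Base rate for 10.05 is ¥3.01/unit.
10.05 has an FTA preferential rate, but origin Farius is not Ravius; base rate stands.
Duty = 3,694 × ¥3.01 = ¥11,118.94.
Line 2 (92.21, Narar, 978 kg, ¥159,384.66):
Base rate for 92.21 is 18.5% + ¥1.80/kg.
92.21 has an FTA preferential rate, but origin Narar is not Ravius; base rate stands.
Additional duty on 92.21 from Narar: +51.6%. Applied ad valorem rate: 18.5% + 51.6% = 70.1%.
Duty = ¥159,384.66 × 70.1% + 978 × ¥1.80 = ¥113,489.05.
Line 3 (23.46, Narovia, 1,536 kg, ¥107,673.60):
Base rate for 23.46 is ¥3.86/kg.
Duty = 1,536 × ¥3.86 = ¥5,928.96.
Total = ¥11,118.94 + ¥113,489.05 + ¥5,928.96 = ¥130,536.95.

¥130,536.95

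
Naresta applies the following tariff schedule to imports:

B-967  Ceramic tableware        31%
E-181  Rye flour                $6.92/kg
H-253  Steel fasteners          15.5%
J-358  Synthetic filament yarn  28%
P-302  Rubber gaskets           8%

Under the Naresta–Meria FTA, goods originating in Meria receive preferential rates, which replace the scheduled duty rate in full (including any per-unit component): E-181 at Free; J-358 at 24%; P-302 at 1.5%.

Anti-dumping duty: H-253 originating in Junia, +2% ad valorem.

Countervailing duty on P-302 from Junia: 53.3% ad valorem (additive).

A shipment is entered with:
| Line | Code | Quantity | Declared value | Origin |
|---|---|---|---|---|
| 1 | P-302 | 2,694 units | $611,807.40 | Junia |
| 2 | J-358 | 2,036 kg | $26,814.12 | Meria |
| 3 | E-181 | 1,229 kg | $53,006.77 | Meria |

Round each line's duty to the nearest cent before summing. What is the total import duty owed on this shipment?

Line 1 (P-302, Junia, 2,694 units, $611,807.40):
Base rate for P-302 is 8%.
P-302 has an FTA preferential rate, but origin Junia is not Meria; base rate stands.
Additional duty on P-302 from Junia: +53.3%. Applied ad valorem rate: 8% + 53.3% = 61.3%.
Duty = $611,807.40 × 61.3% = $375,037.94.
Line 2 (J-358, Meria, 2,036 kg, $26,814.12):
Base rate for J-358 is 28%.
Origin Meria qualifies under the Naresta–Meria agreement and J-358 is covered: preferential rate 24% applies instead.
Duty = $26,814.12 × 24% = $6,435.39.
Line 3 (E-181, Meria, 1,229 kg, $53,006.77):
Base rate for E-181 is $6.92/kg.
Origin Meria qualifies under the Naresta–Meria agreement and E-181 is covered: preferential rate Free applies instead.
Duty = $53,006.77 × 0% = $0.00.
Total = $375,037.94 + $6,435.39 + $0.00 = $381,473.33.

$381,473.33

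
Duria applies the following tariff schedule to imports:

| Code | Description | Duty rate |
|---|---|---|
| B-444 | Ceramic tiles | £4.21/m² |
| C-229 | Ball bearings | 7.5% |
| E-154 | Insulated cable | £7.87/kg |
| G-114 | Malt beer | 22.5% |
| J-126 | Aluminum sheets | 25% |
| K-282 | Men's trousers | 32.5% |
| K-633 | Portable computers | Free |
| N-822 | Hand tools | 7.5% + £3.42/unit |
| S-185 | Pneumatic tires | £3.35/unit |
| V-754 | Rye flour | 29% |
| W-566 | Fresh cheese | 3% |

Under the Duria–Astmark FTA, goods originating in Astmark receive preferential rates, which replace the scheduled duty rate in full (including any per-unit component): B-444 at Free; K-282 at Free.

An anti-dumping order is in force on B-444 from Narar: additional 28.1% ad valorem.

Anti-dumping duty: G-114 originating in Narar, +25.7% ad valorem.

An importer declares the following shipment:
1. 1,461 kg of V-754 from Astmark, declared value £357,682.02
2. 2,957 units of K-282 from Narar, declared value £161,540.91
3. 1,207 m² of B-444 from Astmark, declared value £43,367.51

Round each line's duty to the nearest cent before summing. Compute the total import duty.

£156,228.59

Line 1 (V-754, Astmark, 1,461 kg, £357,682.02):
Base rate for V-754 is 29%.
Origin Astmark is the FTA partner but V-754 is not on the preference list; base rate stands.
Duty = £357,682.02 × 29% = £103,727.79.
Line 2 (K-282, Narar, 2,957 units, £161,540.91):
Base rate for K-282 is 32.5%.
K-282 has an FTA preferential rate, but origin Narar is not Astmark; base rate stands.
Duty = £161,540.91 × 32.5% = £52,500.80.
Line 3 (B-444, Astmark, 1,207 m², £43,367.51):
Base rate for B-444 is £4.21/m².
Origin Astmark qualifies under the Duria–Astmark agreement and B-444 is covered: preferential rate Free applies instead.
The additional-duty order on B-444 targets Narar, not Astmark; it does not apply.
Duty = £43,367.51 × 0% = £0.00.
Total = £103,727.79 + £52,500.80 + £0.00 = £156,228.59.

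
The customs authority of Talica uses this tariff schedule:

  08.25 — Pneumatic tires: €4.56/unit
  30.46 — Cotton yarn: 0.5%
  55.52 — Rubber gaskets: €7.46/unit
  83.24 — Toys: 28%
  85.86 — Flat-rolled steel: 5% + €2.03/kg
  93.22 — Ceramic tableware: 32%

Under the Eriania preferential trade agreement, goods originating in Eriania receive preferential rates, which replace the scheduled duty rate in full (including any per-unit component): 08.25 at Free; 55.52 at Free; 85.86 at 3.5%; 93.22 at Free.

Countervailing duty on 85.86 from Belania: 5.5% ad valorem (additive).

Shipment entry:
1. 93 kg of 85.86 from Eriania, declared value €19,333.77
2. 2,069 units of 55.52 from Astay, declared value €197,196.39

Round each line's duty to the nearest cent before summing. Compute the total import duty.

Line 1 (85.86, Eriania, 93 kg, €19,333.77):
Base rate for 85.86 is 5% + €2.03/kg.
Origin Eriania qualifies under the Talica–Eriania agreement and 85.86 is covered: preferential rate 3.5% applies instead.
The additional-duty order on 85.86 targets Belania, not Eriania; it does not apply.
Duty = €19,333.77 × 3.5% = €676.68.
Line 2 (55.52, Astay, 2,069 units, €197,196.39):
Base rate for 55.52 is €7.46/unit.
55.52 has an FTA preferential rate, but origin Astay is not Eriania; base rate stands.
Duty = 2,069 × €7.46 = €15,434.74.
Total = €676.68 + €15,434.74 = €16,111.42.

€16,111.42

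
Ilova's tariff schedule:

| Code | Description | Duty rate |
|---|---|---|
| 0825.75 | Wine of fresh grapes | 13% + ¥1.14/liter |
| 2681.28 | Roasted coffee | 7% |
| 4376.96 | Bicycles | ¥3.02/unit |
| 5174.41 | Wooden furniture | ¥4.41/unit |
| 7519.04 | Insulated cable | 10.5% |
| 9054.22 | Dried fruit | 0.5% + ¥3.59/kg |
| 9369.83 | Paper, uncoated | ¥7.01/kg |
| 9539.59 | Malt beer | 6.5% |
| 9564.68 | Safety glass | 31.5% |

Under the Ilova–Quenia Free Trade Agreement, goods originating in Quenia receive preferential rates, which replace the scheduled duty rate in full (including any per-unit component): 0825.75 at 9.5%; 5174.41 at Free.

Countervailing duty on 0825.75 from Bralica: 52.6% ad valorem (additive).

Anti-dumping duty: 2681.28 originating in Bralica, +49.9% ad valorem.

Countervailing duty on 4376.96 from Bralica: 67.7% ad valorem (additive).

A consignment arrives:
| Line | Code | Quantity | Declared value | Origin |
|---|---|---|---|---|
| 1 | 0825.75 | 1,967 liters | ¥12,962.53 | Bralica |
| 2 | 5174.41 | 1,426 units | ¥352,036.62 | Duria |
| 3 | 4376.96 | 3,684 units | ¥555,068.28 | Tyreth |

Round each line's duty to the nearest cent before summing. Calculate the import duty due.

Line 1 (0825.75, Bralica, 1,967 liters, ¥12,962.53):
Base rate for 0825.75 is 13% + ¥1.14/liter.
0825.75 has an FTA preferential rate, but origin Bralica is not Quenia; base rate stands.
Additional duty on 0825.75 from Bralica: +52.6%. Applied ad valorem rate: 13% + 52.6% = 65.6%.
Duty = ¥12,962.53 × 65.6% + 1,967 × ¥1.14 = ¥10,745.80.
Line 2 (5174.41, Duria, 1,426 units, ¥352,036.62):
Base rate for 5174.41 is ¥4.41/unit.
5174.41 has an FTA preferential rate, but origin Duria is not Quenia; base rate stands.
Duty = 1,426 × ¥4.41 = ¥6,288.66.
Line 3 (4376.96, Tyreth, 3,684 units, ¥555,068.28):
Base rate for 4376.96 is ¥3.02/unit.
The additional-duty order on 4376.96 targets Bralica, not Tyreth; it does not apply.
Duty = 3,684 × ¥3.02 = ¥11,125.68.
Total = ¥10,745.80 + ¥6,288.66 + ¥11,125.68 = ¥28,160.14.

¥28,160.14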